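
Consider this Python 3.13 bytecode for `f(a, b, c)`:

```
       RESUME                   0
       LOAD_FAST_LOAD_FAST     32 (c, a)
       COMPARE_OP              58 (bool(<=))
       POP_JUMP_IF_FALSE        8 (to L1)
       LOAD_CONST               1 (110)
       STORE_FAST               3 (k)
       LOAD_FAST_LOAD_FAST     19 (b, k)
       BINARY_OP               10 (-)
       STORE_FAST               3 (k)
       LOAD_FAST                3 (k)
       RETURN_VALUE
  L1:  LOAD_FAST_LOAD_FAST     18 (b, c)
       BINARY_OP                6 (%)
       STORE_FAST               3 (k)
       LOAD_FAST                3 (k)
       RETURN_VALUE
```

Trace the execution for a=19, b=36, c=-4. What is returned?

-74

LOAD_FAST_LOAD_FAST c,a → push -4,19. Stack: [-4, 19]
COMPARE_OP bool(<=) → -4 vs 19 = True. Stack: [True]
POP_JUMP_IF_FALSE → pop True; no jump. Stack: []
LOAD_CONST → push 110. Stack: [110]
STORE_FAST k → k=110. Stack: []
LOAD_FAST_LOAD_FAST b,k → push 36,110. Stack: [36, 110]
BINARY_OP - → 36 - 110 = -74. Stack: [-74]
STORE_FAST k → k=-74. Stack: []
LOAD_FAST k → push -74. Stack: [-74]
RETURN_VALUE → return -74.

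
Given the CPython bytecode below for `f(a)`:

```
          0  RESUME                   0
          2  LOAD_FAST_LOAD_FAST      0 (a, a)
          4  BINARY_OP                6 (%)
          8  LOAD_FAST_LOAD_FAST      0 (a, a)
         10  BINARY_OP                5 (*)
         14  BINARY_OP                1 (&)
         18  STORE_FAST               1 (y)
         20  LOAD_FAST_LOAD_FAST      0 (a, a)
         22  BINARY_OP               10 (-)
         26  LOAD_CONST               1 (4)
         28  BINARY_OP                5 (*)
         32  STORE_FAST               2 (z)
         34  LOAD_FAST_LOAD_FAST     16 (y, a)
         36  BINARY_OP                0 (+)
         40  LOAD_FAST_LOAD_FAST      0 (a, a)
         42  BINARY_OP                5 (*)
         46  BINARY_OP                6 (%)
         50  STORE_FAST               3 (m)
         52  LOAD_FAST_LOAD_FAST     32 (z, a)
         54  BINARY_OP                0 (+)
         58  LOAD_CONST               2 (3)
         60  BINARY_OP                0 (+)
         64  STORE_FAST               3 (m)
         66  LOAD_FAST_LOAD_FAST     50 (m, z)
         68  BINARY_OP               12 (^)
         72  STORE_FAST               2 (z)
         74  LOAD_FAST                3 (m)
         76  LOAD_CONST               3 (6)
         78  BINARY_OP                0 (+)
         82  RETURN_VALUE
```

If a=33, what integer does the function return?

42

LOAD_FAST_LOAD_FAST a,a → push 33,33. Stack: [33, 33]
BINARY_OP % → 33 % 33 = 0. Stack: [0]
LOAD_FAST_LOAD_FAST a,a → push 33,33. Stack: [0, 33, 33]
BINARY_OP * → 33 * 33 = 1089. Stack: [0, 1089]
BINARY_OP & → 0 & 1089 = 0. Stack: [0]
STORE_FAST y → y=0. Stack: []
LOAD_FAST_LOAD_FAST a,a → push 33,33. Stack: [33, 33]
BINARY_OP - → 33 - 33 = 0. Stack: [0]
LOAD_CONST → push 4. Stack: [0, 4]
BINARY_OP * → 0 * 4 = 0. Stack: [0]
STORE_FAST z → z=0. Stack: []
LOAD_FAST_LOAD_FAST y,a → push 0,33. Stack: [0, 33]
BINARY_OP + → 0 + 33 = 33. Stack: [33]
LOAD_FAST_LOAD_FAST a,a → push 33,33. Stack: [33, 33, 33]
BINARY_OP * → 33 * 33 = 1089. Stack: [33, 1089]
BINARY_OP % → 33 % 1089 = 33. Stack: [33]
STORE_FAST m → m=33. Stack: []
LOAD_FAST_LOAD_FAST z,a → push 0,33. Stack: [0, 33]
BINARY_OP + → 0 + 33 = 33. Stack: [33]
LOAD_CONST → push 3. Stack: [33, 3]
BINARY_OP + → 33 + 3 = 36. Stack: [36]
STORE_FAST m → m=36. Stack: []
LOAD_FAST_LOAD_FAST m,z → push 36,0. Stack: [36, 0]
BINARY_OP ^ → 36 ^ 0 = 36. Stack: [36]
STORE_FAST z → z=36. Stack: []
LOAD_FAST m → push 36. Stack: [36]
LOAD_CONST → push 6. Stack: [36, 6]
BINARY_OP + → 36 + 6 = 42. Stack: [42]
RETURN_VALUE → return 42.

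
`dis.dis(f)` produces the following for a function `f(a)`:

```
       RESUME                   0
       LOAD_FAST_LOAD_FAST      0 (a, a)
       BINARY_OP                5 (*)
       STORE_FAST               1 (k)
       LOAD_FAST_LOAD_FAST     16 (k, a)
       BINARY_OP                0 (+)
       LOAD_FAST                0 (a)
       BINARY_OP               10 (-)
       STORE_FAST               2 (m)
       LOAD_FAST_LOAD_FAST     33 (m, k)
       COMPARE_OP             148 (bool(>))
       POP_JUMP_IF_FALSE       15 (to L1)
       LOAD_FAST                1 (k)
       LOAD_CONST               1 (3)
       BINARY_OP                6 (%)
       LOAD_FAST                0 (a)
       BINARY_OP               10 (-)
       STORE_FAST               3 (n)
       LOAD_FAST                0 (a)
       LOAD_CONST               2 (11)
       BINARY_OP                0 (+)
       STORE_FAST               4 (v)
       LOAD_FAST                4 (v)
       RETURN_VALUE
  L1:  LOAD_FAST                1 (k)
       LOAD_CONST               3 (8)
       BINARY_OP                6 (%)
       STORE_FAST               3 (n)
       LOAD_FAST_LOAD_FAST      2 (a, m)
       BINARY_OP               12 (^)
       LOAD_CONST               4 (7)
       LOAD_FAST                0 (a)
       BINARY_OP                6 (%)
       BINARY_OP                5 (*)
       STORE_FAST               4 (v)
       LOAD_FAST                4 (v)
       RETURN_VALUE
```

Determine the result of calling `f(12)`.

LOAD_FAST_LOAD_FAST a,a → push 12,12. Stack: [12, 12]
BINARY_OP * → 12 * 12 = 144. Stack: [144]
STORE_FAST k → k=144. Stack: []
LOAD_FAST_LOAD_FAST k,a → push 144,12. Stack: [144, 12]
BINARY_OP + → 144 + 12 = 156. Stack: [156]
LOAD_FAST a → push 12. Stack: [156, 12]
BINARY_OP - → 156 - 12 = 144. Stack: [144]
STORE_FAST m → m=144. Stack: []
LOAD_FAST_LOAD_FAST m,k → push 144,144. Stack: [144, 144]
COMPARE_OP bool(>) → 144 vs 144 = False. Stack: [False]
POP_JUMP_IF_FALSE → pop False; jump. Stack: []
LOAD_FAST k → push 144. Stack: [144]
LOAD_CONST → push 8. Stack: [144, 8]
BINARY_OP % → 144 % 8 = 0. Stack: [0]
STORE_FAST n → n=0. Stack: []
LOAD_FAST_LOAD_FAST a,m → push 12,144. Stack: [12, 144]
BINARY_OP ^ → 12 ^ 144 = 156. Stack: [156]
LOAD_CONST → push 7. Stack: [156, 7]
LOAD_FAST a → push 12. Stack: [156, 7, 12]
BINARY_OP % → 7 % 12 = 7. Stack: [156, 7]
BINARY_OP * → 156 * 7 = 1092. Stack: [1092]
STORE_FAST v → v=1092. Stack: []
LOAD_FAST v → push 1092. Stack: [1092]
RETURN_VALUE → return 1092.

1092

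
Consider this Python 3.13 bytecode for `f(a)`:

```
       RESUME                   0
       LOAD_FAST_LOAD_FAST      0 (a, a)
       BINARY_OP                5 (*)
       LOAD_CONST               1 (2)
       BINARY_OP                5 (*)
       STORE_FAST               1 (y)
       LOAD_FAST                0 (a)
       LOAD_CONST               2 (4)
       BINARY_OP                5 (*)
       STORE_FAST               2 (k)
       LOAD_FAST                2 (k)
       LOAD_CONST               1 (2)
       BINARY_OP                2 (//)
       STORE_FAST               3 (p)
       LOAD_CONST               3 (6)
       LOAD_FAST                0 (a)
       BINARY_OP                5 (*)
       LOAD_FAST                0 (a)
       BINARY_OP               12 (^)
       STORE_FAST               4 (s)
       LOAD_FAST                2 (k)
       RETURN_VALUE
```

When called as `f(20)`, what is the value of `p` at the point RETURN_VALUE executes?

40

LOAD_FAST_LOAD_FAST a,a → push 20,20. Stack: [20, 20]
BINARY_OP * → 20 * 20 = 400. Stack: [400]
LOAD_CONST → push 2. Stack: [400, 2]
BINARY_OP * → 400 * 2 = 800. Stack: [800]
STORE_FAST y → y=800. Stack: []
LOAD_FAST a → push 20. Stack: [20]
LOAD_CONST → push 4. Stack: [20, 4]
BINARY_OP * → 20 * 4 = 80. Stack: [80]
STORE_FAST k → k=80. Stack: []
LOAD_FAST k → push 80. Stack: [80]
LOAD_CONST → push 2. Stack: [80, 2]
BINARY_OP // → 80 // 2 = 40. Stack: [40]
STORE_FAST p → p=40. Stack: []
LOAD_CONST → push 6. Stack: [6]
LOAD_FAST a → push 20. Stack: [6, 20]
BINARY_OP * → 6 * 20 = 120. Stack: [120]
LOAD_FAST a → push 20. Stack: [120, 20]
BINARY_OP ^ → 120 ^ 20 = 108. Stack: [108]
STORE_FAST s → s=108. Stack: []
LOAD_FAST k → push 80. Stack: [80]
RETURN_VALUE → return 80.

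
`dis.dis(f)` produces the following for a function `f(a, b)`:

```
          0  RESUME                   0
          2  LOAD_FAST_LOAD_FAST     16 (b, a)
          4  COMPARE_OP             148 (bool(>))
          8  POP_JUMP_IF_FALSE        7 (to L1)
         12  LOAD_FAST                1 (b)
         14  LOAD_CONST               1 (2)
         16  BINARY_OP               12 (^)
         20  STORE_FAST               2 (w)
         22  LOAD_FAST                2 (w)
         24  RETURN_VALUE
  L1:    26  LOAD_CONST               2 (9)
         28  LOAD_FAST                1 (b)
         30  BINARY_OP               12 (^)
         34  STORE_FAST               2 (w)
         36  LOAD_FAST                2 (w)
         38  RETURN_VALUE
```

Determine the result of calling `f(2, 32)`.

34

LOAD_FAST_LOAD_FAST b,a → push 32,2. Stack: [32, 2]
COMPARE_OP bool(>) → 32 vs 2 = True. Stack: [True]
POP_JUMP_IF_FALSE → pop True; no jump. Stack: []
LOAD_FAST b → push 32. Stack: [32]
LOAD_CONST → push 2. Stack: [32, 2]
BINARY_OP ^ → 32 ^ 2 = 34. Stack: [34]
STORE_FAST w → w=34. Stack: []
LOAD_FAST w → push 34. Stack: [34]
RETURN_VALUE → return 34.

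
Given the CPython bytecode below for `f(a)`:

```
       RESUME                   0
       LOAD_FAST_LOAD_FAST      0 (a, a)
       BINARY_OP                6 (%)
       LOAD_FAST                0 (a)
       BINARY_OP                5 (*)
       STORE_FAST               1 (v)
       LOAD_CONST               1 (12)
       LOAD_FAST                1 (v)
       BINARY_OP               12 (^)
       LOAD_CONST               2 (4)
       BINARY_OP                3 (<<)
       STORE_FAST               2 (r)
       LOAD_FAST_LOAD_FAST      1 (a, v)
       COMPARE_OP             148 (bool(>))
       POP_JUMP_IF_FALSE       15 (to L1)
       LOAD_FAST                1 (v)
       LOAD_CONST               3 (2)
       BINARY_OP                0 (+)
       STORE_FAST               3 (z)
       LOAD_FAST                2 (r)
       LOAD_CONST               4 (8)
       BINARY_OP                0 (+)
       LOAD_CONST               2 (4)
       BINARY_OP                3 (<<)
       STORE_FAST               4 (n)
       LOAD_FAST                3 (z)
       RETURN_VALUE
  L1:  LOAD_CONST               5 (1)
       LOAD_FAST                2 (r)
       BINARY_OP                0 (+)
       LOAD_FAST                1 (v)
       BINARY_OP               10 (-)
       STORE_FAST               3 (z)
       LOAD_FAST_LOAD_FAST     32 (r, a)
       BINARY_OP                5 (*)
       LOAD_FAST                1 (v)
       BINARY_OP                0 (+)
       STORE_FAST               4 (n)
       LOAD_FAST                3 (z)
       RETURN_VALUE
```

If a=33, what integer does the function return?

2

LOAD_FAST_LOAD_FAST a,a → push 33,33. Stack: [33, 33]
BINARY_OP % → 33 % 33 = 0. Stack: [0]
LOAD_FAST a → push 33. Stack: [0, 33]
BINARY_OP * → 0 * 33 = 0. Stack: [0]
STORE_FAST v → v=0. Stack: []
LOAD_CONST → push 12. Stack: [12]
LOAD_FAST v → push 0. Stack: [12, 0]
BINARY_OP ^ → 12 ^ 0 = 12. Stack: [12]
LOAD_CONST → push 4. Stack: [12, 4]
BINARY_OP << → 12 << 4 = 192. Stack: [192]
STORE_FAST r → r=192. Stack: []
LOAD_FAST_LOAD_FAST a,v → push 33,0. Stack: [33, 0]
COMPARE_OP bool(>) → 33 vs 0 = True. Stack: [True]
POP_JUMP_IF_FALSE → pop True; no jump. Stack: []
LOAD_FAST v → push 0. Stack: [0]
LOAD_CONST → push 2. Stack: [0, 2]
BINARY_OP + → 0 + 2 = 2. Stack: [2]
STORE_FAST z → z=2. Stack: []
LOAD_FAST r → push 192. Stack: [192]
LOAD_CONST → push 8. Stack: [192, 8]
BINARY_OP + → 192 + 8 = 200. Stack: [200]
LOAD_CONST → push 4. Stack: [200, 4]
BINARY_OP << → 200 << 4 = 3200. Stack: [3200]
STORE_FAST n → n=3200. Stack: []
LOAD_FAST z → push 2. Stack: [2]
RETURN_VALUE → return 2.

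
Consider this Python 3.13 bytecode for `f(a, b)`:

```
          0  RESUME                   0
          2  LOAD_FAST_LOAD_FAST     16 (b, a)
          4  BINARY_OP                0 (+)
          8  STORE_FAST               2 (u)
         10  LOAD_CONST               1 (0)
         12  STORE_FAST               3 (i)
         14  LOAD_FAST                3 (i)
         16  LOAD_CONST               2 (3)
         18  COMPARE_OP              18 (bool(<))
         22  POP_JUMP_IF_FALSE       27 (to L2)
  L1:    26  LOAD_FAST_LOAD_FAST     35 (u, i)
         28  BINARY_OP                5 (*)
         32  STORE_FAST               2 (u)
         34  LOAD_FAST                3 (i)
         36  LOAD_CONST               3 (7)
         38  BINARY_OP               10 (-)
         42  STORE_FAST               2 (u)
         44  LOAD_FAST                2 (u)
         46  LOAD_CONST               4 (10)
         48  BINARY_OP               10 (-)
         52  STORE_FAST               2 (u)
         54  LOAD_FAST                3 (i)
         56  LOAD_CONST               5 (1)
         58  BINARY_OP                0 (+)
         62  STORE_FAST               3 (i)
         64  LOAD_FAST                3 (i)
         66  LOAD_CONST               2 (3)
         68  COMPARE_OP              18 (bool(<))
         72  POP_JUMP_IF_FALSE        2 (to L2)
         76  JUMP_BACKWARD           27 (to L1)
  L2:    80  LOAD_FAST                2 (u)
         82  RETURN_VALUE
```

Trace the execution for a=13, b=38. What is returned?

-15

LOAD_FAST_LOAD_FAST b,a → push 38,13
BINARY_OP + → 38 + 13 = 51
STORE_FAST u → u=51
LOAD_CONST → push 0
STORE_FAST i → i=0
LOAD_FAST i → push 0
LOAD_CONST → push 3
COMPARE_OP bool(<) → 0 vs 3 = True
POP_JUMP_IF_FALSE → pop True; no jump
LOAD_FAST_LOAD_FAST u,i → push 51,0
BINARY_OP * → 51 * 0 = 0
STORE_FAST u → u=0
LOAD_FAST i → push 0
LOAD_CONST → push 7
BINARY_OP - → 0 - 7 = -7
STORE_FAST u → u=-7
LOAD_FAST u → push -7
LOAD_CONST → push 10
BINARY_OP - → -7 - 10 = -17
STORE_FAST u → u=-17
LOAD_FAST i → push 0
LOAD_CONST → push 1
BINARY_OP + → 0 + 1 = 1
STORE_FAST i → i=1
LOAD_FAST i → push 1
LOAD_CONST → push 3
COMPARE_OP bool(<) → 1 vs 3 = True
POP_JUMP_IF_FALSE → pop True; no jump
LOAD_FAST_LOAD_FAST u,i → push -17,1
BINARY_OP * → -17 * 1 = -17
STORE_FAST u → u=-17
LOAD_FAST i → push 1
LOAD_CONST → push 7
BINARY_OP - → 1 - 7 = -6
STORE_FAST u → u=-6
LOAD_FAST u → push -6
LOAD_CONST → push 10
BINARY_OP - → -6 - 10 = -16
STORE_FAST u → u=-16
LOAD_FAST i → push 1
LOAD_CONST → push 1
BINARY_OP + → 1 + 1 = 2
STORE_FAST i → i=2
LOAD_FAST i → push 2
LOAD_CONST → push 3
COMPARE_OP bool(<) → 2 vs 3 = True
POP_JUMP_IF_FALSE → pop True; no jump
LOAD_FAST_LOAD_FAST u,i → push -16,2
BINARY_OP * → -16 * 2 = -32
STORE_FAST u → u=-32
LOAD_FAST i → push 2
LOAD_CONST → push 7
BINARY_OP - → 2 - 7 = -5
STORE_FAST u → u=-5
LOAD_FAST u → push -5
LOAD_CONST → push 10
BINARY_OP - → -5 - 10 = -15
STORE_FAST u → u=-15
LOAD_FAST i → push 2
LOAD_CONST → push 1
BINARY_OP + → 2 + 1 = 3
STORE_FAST i → i=3
LOAD_FAST i → push 3
LOAD_CONST → push 3
COMPARE_OP bool(<) → 3 vs 3 = False
POP_JUMP_IF_FALSE → pop False; jump
LOAD_FAST u → push -15
RETURN_VALUE → return -15.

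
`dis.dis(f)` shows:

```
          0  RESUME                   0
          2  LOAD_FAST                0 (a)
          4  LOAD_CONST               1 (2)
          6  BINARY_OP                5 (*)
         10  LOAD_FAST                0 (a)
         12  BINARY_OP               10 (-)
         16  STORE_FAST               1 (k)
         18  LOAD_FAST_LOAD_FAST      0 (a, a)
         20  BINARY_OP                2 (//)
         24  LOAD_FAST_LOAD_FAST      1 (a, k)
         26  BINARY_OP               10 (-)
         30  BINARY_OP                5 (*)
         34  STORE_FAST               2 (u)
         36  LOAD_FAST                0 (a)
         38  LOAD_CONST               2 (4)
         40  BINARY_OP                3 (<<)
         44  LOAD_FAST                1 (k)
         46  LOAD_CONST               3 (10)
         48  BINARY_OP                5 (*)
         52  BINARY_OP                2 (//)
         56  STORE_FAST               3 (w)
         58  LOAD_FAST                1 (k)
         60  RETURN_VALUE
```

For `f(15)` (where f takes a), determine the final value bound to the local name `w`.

LOAD_FAST a → push 15. Stack: [15]
LOAD_CONST → push 2. Stack: [15, 2]
BINARY_OP * → 15 * 2 = 30. Stack: [30]
LOAD_FAST a → push 15. Stack: [30, 15]
BINARY_OP - → 30 - 15 = 15. Stack: [15]
STORE_FAST k → k=15. Stack: []
LOAD_FAST_LOAD_FAST a,a → push 15,15. Stack: [15, 15]
BINARY_OP // → 15 // 15 = 1. Stack: [1]
LOAD_FAST_LOAD_FAST a,k → push 15,15. Stack: [1, 15, 15]
BINARY_OP - → 15 - 15 = 0. Stack: [1, 0]
BINARY_OP * → 1 * 0 = 0. Stack: [0]
STORE_FAST u → u=0. Stack: []
LOAD_FAST a → push 15. Stack: [15]
LOAD_CONST → push 4. Stack: [15, 4]
BINARY_OP << → 15 << 4 = 240. Stack: [240]
LOAD_FAST k → push 15. Stack: [240, 15]
LOAD_CONST → push 10. Stack: [240, 15, 10]
BINARY_OP * → 15 * 10 = 150. Stack: [240, 150]
BINARY_OP // → 240 // 150 = 1. Stack: [1]
STORE_FAST w → w=1. Stack: []
LOAD_FAST k → push 15. Stack: [15]
RETURN_VALUE → return 15.

1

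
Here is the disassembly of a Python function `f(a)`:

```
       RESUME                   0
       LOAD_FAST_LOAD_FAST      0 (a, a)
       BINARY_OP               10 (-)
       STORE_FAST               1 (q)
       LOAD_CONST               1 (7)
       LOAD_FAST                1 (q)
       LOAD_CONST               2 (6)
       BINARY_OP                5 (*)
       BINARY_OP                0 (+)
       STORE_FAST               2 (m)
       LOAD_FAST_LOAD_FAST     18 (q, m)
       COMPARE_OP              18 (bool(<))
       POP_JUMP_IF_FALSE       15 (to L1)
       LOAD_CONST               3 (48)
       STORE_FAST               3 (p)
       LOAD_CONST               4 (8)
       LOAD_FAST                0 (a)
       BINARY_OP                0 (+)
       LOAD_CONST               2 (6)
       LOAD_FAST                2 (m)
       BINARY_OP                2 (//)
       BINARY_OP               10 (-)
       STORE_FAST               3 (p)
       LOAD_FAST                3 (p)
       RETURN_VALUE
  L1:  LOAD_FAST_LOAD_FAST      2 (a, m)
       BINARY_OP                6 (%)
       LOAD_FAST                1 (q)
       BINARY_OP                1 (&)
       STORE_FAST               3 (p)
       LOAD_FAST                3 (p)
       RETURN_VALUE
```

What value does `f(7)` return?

15

LOAD_FAST_LOAD_FAST a,a → push 7,7. Stack: [7, 7]
BINARY_OP - → 7 - 7 = 0. Stack: [0]
STORE_FAST q → q=0. Stack: []
LOAD_CONST → push 7. Stack: [7]
LOAD_FAST q → push 0. Stack: [7, 0]
LOAD_CONST → push 6. Stack: [7, 0, 6]
BINARY_OP * → 0 * 6 = 0. Stack: [7, 0]
BINARY_OP + → 7 + 0 = 7. Stack: [7]
STORE_FAST m → m=7. Stack: []
LOAD_FAST_LOAD_FAST q,m → push 0,7. Stack: [0, 7]
COMPARE_OP bool(<) → 0 vs 7 = True. Stack: [True]
POP_JUMP_IF_FALSE → pop True; no jump. Stack: []
LOAD_CONST → push 48. Stack: [48]
STORE_FAST p → p=48. Stack: []
LOAD_CONST → push 8. Stack: [8]
LOAD_FAST a → push 7. Stack: [8, 7]
BINARY_OP + → 8 + 7 = 15. Stack: [15]
LOAD_CONST → push 6. Stack: [15, 6]
LOAD_FAST m → push 7. Stack: [15, 6, 7]
BINARY_OP // → 6 // 7 = 0. Stack: [15, 0]
BINARY_OP - → 15 - 0 = 15. Stack: [15]
STORE_FAST p → p=15. Stack: []
LOAD_FAST p → push 15. Stack: [15]
RETURN_VALUE → return 15.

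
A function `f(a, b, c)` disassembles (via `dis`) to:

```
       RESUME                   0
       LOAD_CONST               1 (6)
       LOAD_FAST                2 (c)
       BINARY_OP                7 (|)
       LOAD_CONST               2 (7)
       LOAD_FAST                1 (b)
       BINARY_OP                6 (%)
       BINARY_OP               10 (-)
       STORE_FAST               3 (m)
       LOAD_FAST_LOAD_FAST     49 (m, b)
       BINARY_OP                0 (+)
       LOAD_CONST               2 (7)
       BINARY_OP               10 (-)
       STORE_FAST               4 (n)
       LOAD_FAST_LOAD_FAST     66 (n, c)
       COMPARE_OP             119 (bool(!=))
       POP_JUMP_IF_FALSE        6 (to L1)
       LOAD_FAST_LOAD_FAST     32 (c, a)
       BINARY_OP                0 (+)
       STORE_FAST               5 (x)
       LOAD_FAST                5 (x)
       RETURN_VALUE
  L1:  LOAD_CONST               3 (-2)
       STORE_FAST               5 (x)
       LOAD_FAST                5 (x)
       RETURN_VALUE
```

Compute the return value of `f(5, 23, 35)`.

LOAD_CONST → push 6. Stack: [6]
LOAD_FAST c → push 35. Stack: [6, 35]
BINARY_OP | → 6 | 35 = 39. Stack: [39]
LOAD_CONST → push 7. Stack: [39, 7]
LOAD_FAST b → push 23. Stack: [39, 7, 23]
BINARY_OP % → 7 % 23 = 7. Stack: [39, 7]
BINARY_OP - → 39 - 7 = 32. Stack: [32]
STORE_FAST m → m=32. Stack: []
LOAD_FAST_LOAD_FAST m,b → push 32,23. Stack: [32, 23]
BINARY_OP + → 32 + 23 = 55. Stack: [55]
LOAD_CONST → push 7. Stack: [55, 7]
BINARY_OP - → 55 - 7 = 48. Stack: [48]
STORE_FAST n → n=48. Stack: []
LOAD_FAST_LOAD_FAST n,c → push 48,35. Stack: [48, 35]
COMPARE_OP bool(!=) → 48 vs 35 = True. Stack: [True]
POP_JUMP_IF_FALSE → pop True; no jump. Stack: []
LOAD_FAST_LOAD_FAST c,a → push 35,5. Stack: [35, 5]
BINARY_OP + → 35 + 5 = 40. Stack: [40]
STORE_FAST x → x=40. Stack: []
LOAD_FAST x → push 40. Stack: [40]
RETURN_VALUE → return 40.

40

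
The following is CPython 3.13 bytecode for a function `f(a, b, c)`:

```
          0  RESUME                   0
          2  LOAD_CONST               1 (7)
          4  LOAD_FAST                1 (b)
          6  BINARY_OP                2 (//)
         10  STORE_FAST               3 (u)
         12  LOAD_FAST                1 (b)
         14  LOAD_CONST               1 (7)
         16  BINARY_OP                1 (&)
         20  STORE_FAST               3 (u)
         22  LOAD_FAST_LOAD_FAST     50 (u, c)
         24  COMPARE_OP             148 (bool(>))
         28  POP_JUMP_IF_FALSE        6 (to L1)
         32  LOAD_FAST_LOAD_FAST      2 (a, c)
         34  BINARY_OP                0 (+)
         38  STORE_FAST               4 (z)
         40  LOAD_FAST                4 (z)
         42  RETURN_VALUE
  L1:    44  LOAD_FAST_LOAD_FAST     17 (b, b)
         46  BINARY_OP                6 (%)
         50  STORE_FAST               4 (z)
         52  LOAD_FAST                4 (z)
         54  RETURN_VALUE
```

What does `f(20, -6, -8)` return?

12

LOAD_CONST → push 7. Stack: [7]
LOAD_FAST b → push -6. Stack: [7, -6]
BINARY_OP // → 7 // -6 = -2. Stack: [-2]
STORE_FAST u → u=-2. Stack: []
LOAD_FAST b → push -6. Stack: [-6]
LOAD_CONST → push 7. Stack: [-6, 7]
BINARY_OP & → -6 & 7 = 2. Stack: [2]
STORE_FAST u → u=2. Stack: []
LOAD_FAST_LOAD_FAST u,c → push 2,-8. Stack: [2, -8]
COMPARE_OP bool(>) → 2 vs -8 = True. Stack: [True]
POP_JUMP_IF_FALSE → pop True; no jump. Stack: []
LOAD_FAST_LOAD_FAST a,c → push 20,-8. Stack: [20, -8]
BINARY_OP + → 20 + -8 = 12. Stack: [12]
STORE_FAST z → z=12. Stack: []
LOAD_FAST z → push 12. Stack: [12]
RETURN_VALUE → return 12.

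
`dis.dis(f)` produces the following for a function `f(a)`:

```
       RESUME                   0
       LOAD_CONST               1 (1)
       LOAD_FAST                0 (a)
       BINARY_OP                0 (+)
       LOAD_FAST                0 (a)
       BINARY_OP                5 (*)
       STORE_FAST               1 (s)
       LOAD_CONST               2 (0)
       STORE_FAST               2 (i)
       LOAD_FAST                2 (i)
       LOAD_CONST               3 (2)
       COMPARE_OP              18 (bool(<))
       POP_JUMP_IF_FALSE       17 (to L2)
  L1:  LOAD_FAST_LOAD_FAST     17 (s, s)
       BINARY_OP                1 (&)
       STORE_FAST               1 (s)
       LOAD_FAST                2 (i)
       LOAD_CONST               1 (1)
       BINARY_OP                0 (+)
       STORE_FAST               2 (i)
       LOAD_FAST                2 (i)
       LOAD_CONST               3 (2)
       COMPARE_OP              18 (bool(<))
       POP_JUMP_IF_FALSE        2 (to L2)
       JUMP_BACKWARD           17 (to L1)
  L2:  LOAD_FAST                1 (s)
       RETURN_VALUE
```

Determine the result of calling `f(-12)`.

LOAD_CONST → push 1. Stack: [1]
LOAD_FAST a → push -12. Stack: [1, -12]
BINARY_OP + → 1 + -12 = -11. Stack: [-11]
LOAD_FAST a → push -12. Stack: [-11, -12]
BINARY_OP * → -11 * -12 = 132. Stack: [132]
STORE_FAST s → s=132. Stack: []
LOAD_CONST → push 0. Stack: [0]
STORE_FAST i → i=0. Stack: []
LOAD_FAST i → push 0. Stack: [0]
LOAD_CONST → push 2. Stack: [0, 2]
COMPARE_OP bool(<) → 0 vs 2 = True. Stack: [True]
POP_JUMP_IF_FALSE → pop True; no jump. Stack: []
LOAD_FAST_LOAD_FAST s,s → push 132,132. Stack: [132, 132]
BINARY_OP & → 132 & 132 = 132. Stack: [132]
STORE_FAST s → s=132. Stack: []
LOAD_FAST i → push 0. Stack: [0]
LOAD_CONST → push 1. Stack: [0, 1]
BINARY_OP + → 0 + 1 = 1. Stack: [1]
STORE_FAST i → i=1. Stack: []
LOAD_FAST i → push 1. Stack: [1]
LOAD_CONST → push 2. Stack: [1, 2]
COMPARE_OP bool(<) → 1 vs 2 = True. Stack: [True]
POP_JUMP_IF_FALSE → pop True; no jump. Stack: []
LOAD_FAST_LOAD_FAST s,s → push 132,132. Stack: [132, 132]
BINARY_OP & → 132 & 132 = 132. Stack: [132]
STORE_FAST s → s=132. Stack: []
LOAD_FAST i → push 1. Stack: [1]
LOAD_CONST → push 1. Stack: [1, 1]
BINARY_OP + → 1 + 1 = 2. Stack: [2]
STORE_FAST i → i=2. Stack: []
LOAD_FAST i → push 2. Stack: [2]
LOAD_CONST → push 2. Stack: [2, 2]
COMPARE_OP bool(<) → 2 vs 2 = False. Stack: [False]
POP_JUMP_IF_FALSE → pop False; jump. Stack: []
LOAD_FAST s → push 132. Stack: [132]
RETURN_VALUE → return 132.

132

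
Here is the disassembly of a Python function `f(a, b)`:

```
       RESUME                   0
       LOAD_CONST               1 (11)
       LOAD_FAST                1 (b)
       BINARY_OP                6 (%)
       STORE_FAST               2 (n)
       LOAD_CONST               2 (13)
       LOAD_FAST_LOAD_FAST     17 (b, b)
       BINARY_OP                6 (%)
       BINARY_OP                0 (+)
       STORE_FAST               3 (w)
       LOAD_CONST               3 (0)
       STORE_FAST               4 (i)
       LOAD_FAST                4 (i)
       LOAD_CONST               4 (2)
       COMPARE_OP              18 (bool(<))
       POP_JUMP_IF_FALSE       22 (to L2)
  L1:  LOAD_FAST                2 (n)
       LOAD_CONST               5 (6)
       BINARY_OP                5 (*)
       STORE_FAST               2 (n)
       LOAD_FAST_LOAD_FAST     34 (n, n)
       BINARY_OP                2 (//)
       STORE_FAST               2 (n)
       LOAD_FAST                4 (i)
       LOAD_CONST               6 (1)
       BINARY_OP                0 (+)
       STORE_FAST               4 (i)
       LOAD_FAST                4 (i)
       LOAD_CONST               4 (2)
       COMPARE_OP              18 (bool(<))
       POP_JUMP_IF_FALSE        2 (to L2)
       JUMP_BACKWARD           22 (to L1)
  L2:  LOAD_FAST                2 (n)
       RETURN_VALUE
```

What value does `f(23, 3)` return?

1

LOAD_CONST → push 11. Stack: [11]
LOAD_FAST b → push 3. Stack: [11, 3]
BINARY_OP % → 11 % 3 = 2. Stack: [2]
STORE_FAST n → n=2. Stack: []
LOAD_CONST → push 13. Stack: [13]
LOAD_FAST_LOAD_FAST b,b → push 3,3. Stack: [13, 3, 3]
BINARY_OP % → 3 % 3 = 0. Stack: [13, 0]
BINARY_OP + → 13 + 0 = 13. Stack: [13]
STORE_FAST w → w=13. Stack: []
LOAD_CONST → push 0. Stack: [0]
STORE_FAST i → i=0. Stack: []
LOAD_FAST i → push 0. Stack: [0]
LOAD_CONST → push 2. Stack: [0, 2]
COMPARE_OP bool(<) → 0 vs 2 = True. Stack: [True]
POP_JUMP_IF_FALSE → pop True; no jump. Stack: []
LOAD_FAST n → push 2. Stack: [2]
LOAD_CONST → push 6. Stack: [2, 6]
BINARY_OP * → 2 * 6 = 12. Stack: [12]
STORE_FAST n → n=12. Stack: []
LOAD_FAST_LOAD_FAST n,n → push 12,12. Stack: [12, 12]
BINARY_OP // → 12 // 12 = 1. Stack: [1]
STORE_FAST n → n=1. Stack: []
LOAD_FAST i → push 0. Stack: [0]
LOAD_CONST → push 1. Stack: [0, 1]
BINARY_OP + → 0 + 1 = 1. Stack: [1]
STORE_FAST i → i=1. Stack: []
LOAD_FAST i → push 1. Stack: [1]
LOAD_CONST → push 2. Stack: [1, 2]
COMPARE_OP bool(<) → 1 vs 2 = True. Stack: [True]
POP_JUMP_IF_FALSE → pop True; no jump. Stack: []
LOAD_FAST n → push 1. Stack: [1]
LOAD_CONST → push 6. Stack: [1, 6]
BINARY_OP * → 1 * 6 = 6. Stack: [6]
STORE_FAST n → n=6. Stack: []
LOAD_FAST_LOAD_FAST n,n → push 6,6. Stack: [6, 6]
BINARY_OP // → 6 // 6 = 1. Stack: [1]
STORE_FAST n → n=1. Stack: []
LOAD_FAST i → push 1. Stack: [1]
LOAD_CONST → push 1. Stack: [1, 1]
BINARY_OP + → 1 + 1 = 2. Stack: [2]
STORE_FAST i → i=2. Stack: []
LOAD_FAST i → push 2. Stack: [2]
LOAD_CONST → push 2. Stack: [2, 2]
COMPARE_OP bool(<) → 2 vs 2 = False. Stack: [False]
POP_JUMP_IF_FALSE → pop False; jump. Stack: []
LOAD_FAST n → push 1. Stack: [1]
RETURN_VALUE → return 1.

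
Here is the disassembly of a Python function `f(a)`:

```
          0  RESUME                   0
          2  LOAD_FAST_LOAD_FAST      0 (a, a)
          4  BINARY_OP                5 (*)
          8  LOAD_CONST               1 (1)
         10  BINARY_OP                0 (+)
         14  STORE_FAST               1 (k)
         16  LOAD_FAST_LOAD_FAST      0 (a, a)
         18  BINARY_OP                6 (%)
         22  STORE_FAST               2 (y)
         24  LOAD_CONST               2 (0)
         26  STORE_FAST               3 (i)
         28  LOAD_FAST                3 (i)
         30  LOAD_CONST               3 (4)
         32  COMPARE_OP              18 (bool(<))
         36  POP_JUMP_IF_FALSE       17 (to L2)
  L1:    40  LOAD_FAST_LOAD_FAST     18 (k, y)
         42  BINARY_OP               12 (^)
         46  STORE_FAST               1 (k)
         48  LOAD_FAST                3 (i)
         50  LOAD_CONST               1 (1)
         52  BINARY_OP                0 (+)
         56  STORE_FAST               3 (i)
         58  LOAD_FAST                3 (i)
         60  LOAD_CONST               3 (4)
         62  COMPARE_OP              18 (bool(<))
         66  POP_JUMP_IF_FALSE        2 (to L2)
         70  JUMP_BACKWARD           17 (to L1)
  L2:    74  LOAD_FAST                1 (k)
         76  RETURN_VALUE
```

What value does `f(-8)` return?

65

LOAD_FAST_LOAD_FAST a,a → push -8,-8. Stack: [-8, -8]
BINARY_OP * → -8 * -8 = 64. Stack: [64]
LOAD_CONST → push 1. Stack: [64, 1]
BINARY_OP + → 64 + 1 = 65. Stack: [65]
STORE_FAST k → k=65. Stack: []
LOAD_FAST_LOAD_FAST a,a → push -8,-8. Stack: [-8, -8]
BINARY_OP % → -8 % -8 = 0. Stack: [0]
STORE_FAST y → y=0. Stack: []
LOAD_CONST → push 0. Stack: [0]
STORE_FAST i → i=0. Stack: []
LOAD_FAST i → push 0. Stack: [0]
LOAD_CONST → push 4. Stack: [0, 4]
COMPARE_OP bool(<) → 0 vs 4 = True. Stack: [True]
POP_JUMP_IF_FALSE → pop True; no jump. Stack: []
LOAD_FAST_LOAD_FAST k,y → push 65,0. Stack: [65, 0]
BINARY_OP ^ → 65 ^ 0 = 65. Stack: [65]
STORE_FAST k → k=65. Stack: []
LOAD_FAST i → push 0. Stack: [0]
LOAD_CONST → push 1. Stack: [0, 1]
BINARY_OP + → 0 + 1 = 1. Stack: [1]
STORE_FAST i → i=1. Stack: []
LOAD_FAST i → push 1. Stack: [1]
LOAD_CONST → push 4. Stack: [1, 4]
COMPARE_OP bool(<) → 1 vs 4 = True. Stack: [True]
POP_JUMP_IF_FALSE → pop True; no jump. Stack: []
LOAD_FAST_LOAD_FAST k,y → push 65,0. Stack: [65, 0]
BINARY_OP ^ → 65 ^ 0 = 65. Stack: [65]
STORE_FAST k → k=65. Stack: []
LOAD_FAST i → push 1. Stack: [1]
LOAD_CONST → push 1. Stack: [1, 1]
BINARY_OP + → 1 + 1 = 2. Stack: [2]
STORE_FAST i → i=2. Stack: []
LOAD_FAST i → push 2. Stack: [2]
LOAD_CONST → push 4. Stack: [2, 4]
COMPARE_OP bool(<) → 2 vs 4 = True. Stack: [True]
POP_JUMP_IF_FALSE → pop True; no jump. Stack: []
LOAD_FAST_LOAD_FAST k,y → push 65,0. Stack: [65, 0]
BINARY_OP ^ → 65 ^ 0 = 65. Stack: [65]
STORE_FAST k → k=65. Stack: []
LOAD_FAST i → push 2. Stack: [2]
LOAD_CONST → push 1. Stack: [2, 1]
BINARY_OP + → 2 + 1 = 3. Stack: [3]
STORE_FAST i → i=3. Stack: []
LOAD_FAST i → push 3. Stack: [3]
LOAD_CONST → push 4. Stack: [3, 4]
COMPARE_OP bool(<) → 3 vs 4 = True. Stack: [True]
POP_JUMP_IF_FALSE → pop True; no jump. Stack: []
LOAD_FAST_LOAD_FAST k,y → push 65,0. Stack: [65, 0]
BINARY_OP ^ → 65 ^ 0 = 65. Stack: [65]
STORE_FAST k → k=65. Stack: []
LOAD_FAST i → push 3. Stack: [3]
LOAD_CONST → push 1. Stack: [3, 1]
BINARY_OP + → 3 + 1 = 4. Stack: [4]
STORE_FAST i → i=4. Stack: []
LOAD_FAST i → push 4. Stack: [4]
LOAD_CONST → push 4. Stack: [4, 4]
COMPARE_OP bool(<) → 4 vs 4 = False. Stack: [False]
POP_JUMP_IF_FALSE → pop False; jump. Stack: []
LOAD_FAST k → push 65. Stack: [65]
RETURN_VALUE → return 65.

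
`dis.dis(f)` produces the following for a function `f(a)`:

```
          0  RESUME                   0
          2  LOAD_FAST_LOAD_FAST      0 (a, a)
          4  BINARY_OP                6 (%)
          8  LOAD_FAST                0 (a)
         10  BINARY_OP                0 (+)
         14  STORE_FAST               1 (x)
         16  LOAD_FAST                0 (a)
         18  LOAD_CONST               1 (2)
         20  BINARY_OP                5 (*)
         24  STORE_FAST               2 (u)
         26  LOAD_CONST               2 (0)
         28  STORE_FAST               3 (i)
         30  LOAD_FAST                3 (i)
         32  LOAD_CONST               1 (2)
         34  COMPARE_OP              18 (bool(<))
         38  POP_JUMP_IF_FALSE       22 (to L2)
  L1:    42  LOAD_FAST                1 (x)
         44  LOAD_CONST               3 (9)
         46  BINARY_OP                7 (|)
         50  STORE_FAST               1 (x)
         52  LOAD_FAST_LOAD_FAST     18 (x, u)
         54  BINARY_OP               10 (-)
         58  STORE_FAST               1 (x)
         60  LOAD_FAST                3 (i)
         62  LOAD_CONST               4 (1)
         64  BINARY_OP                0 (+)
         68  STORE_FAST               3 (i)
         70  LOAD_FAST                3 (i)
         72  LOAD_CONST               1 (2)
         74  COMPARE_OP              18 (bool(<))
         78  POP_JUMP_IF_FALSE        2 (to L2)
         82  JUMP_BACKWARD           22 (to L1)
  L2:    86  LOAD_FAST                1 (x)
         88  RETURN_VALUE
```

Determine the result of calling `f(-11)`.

LOAD_FAST_LOAD_FAST a,a → push -11,-11. Stack: [-11, -11]
BINARY_OP % → -11 % -11 = 0. Stack: [0]
LOAD_FAST a → push -11. Stack: [0, -11]
BINARY_OP + → 0 + -11 = -11. Stack: [-11]
STORE_FAST x → x=-11. Stack: []
LOAD_FAST a → push -11. Stack: [-11]
LOAD_CONST → push 2. Stack: [-11, 2]
BINARY_OP * → -11 * 2 = -22. Stack: [-22]
STORE_FAST u → u=-22. Stack: []
LOAD_CONST → push 0. Stack: [0]
STORE_FAST i → i=0. Stack: []
LOAD_FAST i → push 0. Stack: [0]
LOAD_CONST → push 2. Stack: [0, 2]
COMPARE_OP bool(<) → 0 vs 2 = True. Stack: [True]
POP_JUMP_IF_FALSE → pop True; no jump. Stack: []
LOAD_FAST x → push -11. Stack: [-11]
LOAD_CONST → push 9. Stack: [-11, 9]
BINARY_OP | → -11 | 9 = -3. Stack: [-3]
STORE_FAST x → x=-3. Stack: []
LOAD_FAST_LOAD_FAST x,u → push -3,-22. Stack: [-3, -22]
BINARY_OP - → -3 - -22 = 19. Stack: [19]
STORE_FAST x → x=19. Stack: []
LOAD_FAST i → push 0. Stack: [0]
LOAD_CONST → push 1. Stack: [0, 1]
BINARY_OP + → 0 + 1 = 1. Stack: [1]
STORE_FAST i → i=1. Stack: []
LOAD_FAST i → push 1. Stack: [1]
LOAD_CONST → push 2. Stack: [1, 2]
COMPARE_OP bool(<) → 1 vs 2 = True. Stack: [True]
POP_JUMP_IF_FALSE → pop True; no jump. Stack: []
LOAD_FAST x → push 19. Stack: [19]
LOAD_CONST → push 9. Stack: [19, 9]
BINARY_OP | → 19 | 9 = 27. Stack: [27]
STORE_FAST x → x=27. Stack: []
LOAD_FAST_LOAD_FAST x,u → push 27,-22. Stack: [27, -22]
BINARY_OP - → 27 - -22 = 49. Stack: [49]
STORE_FAST x → x=49. Stack: []
LOAD_FAST i → push 1. Stack: [1]
LOAD_CONST → push 1. Stack: [1, 1]
BINARY_OP + → 1 + 1 = 2. Stack: [2]
STORE_FAST i → i=2. Stack: []
LOAD_FAST i → push 2. Stack: [2]
LOAD_CONST → push 2. Stack: [2, 2]
COMPARE_OP bool(<) → 2 vs 2 = False. Stack: [False]
POP_JUMP_IF_FALSE → pop False; jump. Stack: []
LOAD_FAST x → push 49. Stack: [49]
RETURN_VALUE → return 49.

49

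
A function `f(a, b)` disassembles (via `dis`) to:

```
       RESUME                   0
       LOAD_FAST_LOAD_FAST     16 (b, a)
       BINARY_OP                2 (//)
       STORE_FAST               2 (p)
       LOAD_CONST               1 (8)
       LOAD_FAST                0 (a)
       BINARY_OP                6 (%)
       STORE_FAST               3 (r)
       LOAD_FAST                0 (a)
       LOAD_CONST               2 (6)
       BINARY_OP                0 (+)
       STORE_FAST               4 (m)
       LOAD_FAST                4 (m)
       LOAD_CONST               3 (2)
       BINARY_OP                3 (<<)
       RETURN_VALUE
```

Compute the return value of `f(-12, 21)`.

LOAD_FAST_LOAD_FAST b,a → push 21,-12. Stack: [21, -12]
BINARY_OP // → 21 // -12 = -2. Stack: [-2]
STORE_FAST p → p=-2. Stack: []
LOAD_CONST → push 8. Stack: [8]
LOAD_FAST a → push -12. Stack: [8, -12]
BINARY_OP % → 8 % -12 = -4. Stack: [-4]
STORE_FAST r → r=-4. Stack: []
LOAD_FAST a → push -12. Stack: [-12]
LOAD_CONST → push 6. Stack: [-12, 6]
BINARY_OP + → -12 + 6 = -6. Stack: [-6]
STORE_FAST m → m=-6. Stack: []
LOAD_FAST m → push -6. Stack: [-6]
LOAD_CONST → push 2. Stack: [-6, 2]
BINARY_OP << → -6 << 2 = -24. Stack: [-24]
RETURN_VALUE → return -24.

-24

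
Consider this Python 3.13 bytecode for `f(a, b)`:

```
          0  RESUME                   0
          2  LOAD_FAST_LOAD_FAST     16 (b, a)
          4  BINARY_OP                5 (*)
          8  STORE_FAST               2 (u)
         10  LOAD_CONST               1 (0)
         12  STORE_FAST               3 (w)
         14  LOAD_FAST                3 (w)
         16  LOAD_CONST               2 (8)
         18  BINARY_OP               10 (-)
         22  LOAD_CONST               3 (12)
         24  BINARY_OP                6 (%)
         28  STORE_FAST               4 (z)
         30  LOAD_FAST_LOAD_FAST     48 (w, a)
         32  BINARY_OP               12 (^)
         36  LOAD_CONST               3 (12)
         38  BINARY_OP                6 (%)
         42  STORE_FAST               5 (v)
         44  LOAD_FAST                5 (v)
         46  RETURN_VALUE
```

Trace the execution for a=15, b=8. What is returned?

LOAD_FAST_LOAD_FAST b,a → push 8,15. Stack: [8, 15]
BINARY_OP * → 8 * 15 = 120. Stack: [120]
STORE_FAST u → u=120. Stack: []
LOAD_CONST → push 0. Stack: [0]
STORE_FAST w → w=0. Stack: []
LOAD_FAST w → push 0. Stack: [0]
LOAD_CONST → push 8. Stack: [0, 8]
BINARY_OP - → 0 - 8 = -8. Stack: [-8]
LOAD_CONST → push 12. Stack: [-8, 12]
BINARY_OP % → -8 % 12 = 4. Stack: [4]
STORE_FAST z → z=4. Stack: []
LOAD_FAST_LOAD_FAST w,a → push 0,15. Stack: [0, 15]
BINARY_OP ^ → 0 ^ 15 = 15. Stack: [15]
LOAD_CONST → push 12. Stack: [15, 12]
BINARY_OP % → 15 % 12 = 3. Stack: [3]
STORE_FAST v → v=3. Stack: []
LOAD_FAST v → push 3. Stack: [3]
RETURN_VALUE → return 3.

3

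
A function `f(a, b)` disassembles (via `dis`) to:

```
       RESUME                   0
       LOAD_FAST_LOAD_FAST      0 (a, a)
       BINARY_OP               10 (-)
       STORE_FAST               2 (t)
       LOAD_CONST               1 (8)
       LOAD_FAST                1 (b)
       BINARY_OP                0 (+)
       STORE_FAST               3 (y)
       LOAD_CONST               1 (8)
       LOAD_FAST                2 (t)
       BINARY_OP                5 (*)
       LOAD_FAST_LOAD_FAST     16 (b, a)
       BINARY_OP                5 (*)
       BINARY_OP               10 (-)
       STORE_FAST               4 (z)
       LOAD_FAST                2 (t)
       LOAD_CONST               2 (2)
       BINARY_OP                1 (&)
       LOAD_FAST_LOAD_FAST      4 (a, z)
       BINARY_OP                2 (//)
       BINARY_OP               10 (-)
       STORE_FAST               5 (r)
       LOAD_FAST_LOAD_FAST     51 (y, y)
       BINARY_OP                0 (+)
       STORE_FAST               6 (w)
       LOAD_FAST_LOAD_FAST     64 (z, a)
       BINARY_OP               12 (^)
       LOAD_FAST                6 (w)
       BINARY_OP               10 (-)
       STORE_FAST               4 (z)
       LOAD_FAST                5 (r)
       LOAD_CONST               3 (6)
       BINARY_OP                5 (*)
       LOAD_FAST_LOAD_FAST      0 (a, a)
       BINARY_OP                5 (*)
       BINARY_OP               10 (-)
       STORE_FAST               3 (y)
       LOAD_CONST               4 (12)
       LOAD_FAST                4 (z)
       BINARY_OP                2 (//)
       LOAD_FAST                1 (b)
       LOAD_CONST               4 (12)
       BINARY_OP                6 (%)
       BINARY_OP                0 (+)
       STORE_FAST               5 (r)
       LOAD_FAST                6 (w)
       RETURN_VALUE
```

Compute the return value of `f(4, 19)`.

54

LOAD_FAST_LOAD_FAST a,a → push 4,4. Stack: [4, 4]
BINARY_OP - → 4 - 4 = 0. Stack: [0]
STORE_FAST t → t=0. Stack: []
LOAD_CONST → push 8. Stack: [8]
LOAD_FAST b → push 19. Stack: [8, 19]
BINARY_OP + → 8 + 19 = 27. Stack: [27]
STORE_FAST y → y=27. Stack: []
LOAD_CONST → push 8. Stack: [8]
LOAD_FAST t → push 0. Stack: [8, 0]
BINARY_OP * → 8 * 0 = 0. Stack: [0]
LOAD_FAST_LOAD_FAST b,a → push 19,4. Stack: [0, 19, 4]
BINARY_OP * → 19 * 4 = 76. Stack: [0, 76]
BINARY_OP - → 0 - 76 = -76. Stack: [-76]
STORE_FAST z → z=-76. Stack: []
LOAD_FAST t → push 0. Stack: [0]
LOAD_CONST → push 2. Stack: [0, 2]
BINARY_OP & → 0 & 2 = 0. Stack: [0]
LOAD_FAST_LOAD_FAST a,z → push 4,-76. Stack: [0, 4, -76]
BINARY_OP // → 4 // -76 = -1. Stack: [0, -1]
BINARY_OP - → 0 - -1 = 1. Stack: [1]
STORE_FAST r → r=1. Stack: []
LOAD_FAST_LOAD_FAST y,y → push 27,27. Stack: [27, 27]
BINARY_OP + → 27 + 27 = 54. Stack: [54]
STORE_FAST w → w=54. Stack: []
LOAD_FAST_LOAD_FAST z,a → push -76,4. Stack: [-76, 4]
BINARY_OP ^ → -76 ^ 4 = -80. Stack: [-80]
LOAD_FAST w → push 54. Stack: [-80, 54]
BINARY_OP - → -80 - 54 = -134. Stack: [-134]
STORE_FAST z → z=-134. Stack: []
LOAD_FAST r → push 1. Stack: [1]
LOAD_CONST → push 6. Stack: [1, 6]
BINARY_OP * → 1 * 6 = 6. Stack: [6]
LOAD_FAST_LOAD_FAST a,a → push 4,4. Stack: [6, 4, 4]
BINARY_OP * → 4 * 4 = 16. Stack: [6, 16]
BINARY_OP - → 6 - 16 = -10. Stack: [-10]
STORE_FAST y → y=-10. Stack: []
LOAD_CONST → push 12. Stack: [12]
LOAD_FAST z → push -134. Stack: [12, -134]
BINARY_OP // → 12 // -134 = -1. Stack: [-1]
LOAD_FAST b → push 19. Stack: [-1, 19]
LOAD_CONST → push 12. Stack: [-1, 19, 12]
BINARY_OP % → 19 % 12 = 7. Stack: [-1, 7]
BINARY_OP + → -1 + 7 = 6. Stack: [6]
STORE_FAST r → r=6. Stack: []
LOAD_FAST w → push 54. Stack: [54]
RETURN_VALUE → return 54.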